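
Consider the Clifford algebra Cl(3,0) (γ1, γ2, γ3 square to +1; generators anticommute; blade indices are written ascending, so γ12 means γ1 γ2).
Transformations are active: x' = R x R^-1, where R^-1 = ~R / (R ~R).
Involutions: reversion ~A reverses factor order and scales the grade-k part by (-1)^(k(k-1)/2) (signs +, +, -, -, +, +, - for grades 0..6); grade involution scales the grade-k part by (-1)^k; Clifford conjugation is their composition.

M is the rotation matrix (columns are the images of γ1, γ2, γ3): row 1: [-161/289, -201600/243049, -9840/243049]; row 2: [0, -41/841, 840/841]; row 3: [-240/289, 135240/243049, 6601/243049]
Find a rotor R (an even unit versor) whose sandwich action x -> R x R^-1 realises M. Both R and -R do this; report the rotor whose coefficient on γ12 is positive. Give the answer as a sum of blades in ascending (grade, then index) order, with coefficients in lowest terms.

Method: write R = a + b12*γ12 + b13*γ13 + b23*γ23 with a^2 + b12^2 + b13^2 + b23^2 = 1 (so R^-1 = ~R). Expanding the columns R e_j ~R gives tr M = 4a^2 - 1 and, from the antisymmetric part, M21 - M12 = -4a*b12, M13 - M31 = 4a*b13, M32 - M23 = -4a*b23.
Here tr M = -140649/243049, so a^2 = (1 + tr M)/4 = 25600/243049 and a = ±160/493. Taking a = 160/493: M21 - M12 = 201600/243049, M13 - M31 = 192000/243049, M32 - M23 = -107520/243049, giving b12 = -315/493, b13 = 300/493, b23 = 168/493, i.e. R = 160/493 - 315/493*γ12 + 300/493*γ13 + 168/493*γ23.
Its γ12 coefficient is negative, so report the other preimage -R.
Answer: -160/493 + 315/493*γ12 - 300/493*γ13 - 168/493*γ23. Note: both R and -R realise this M (trace -140649/243049); the covering map identifies them, and the γ12-coefficient sign is the tie-breaker.


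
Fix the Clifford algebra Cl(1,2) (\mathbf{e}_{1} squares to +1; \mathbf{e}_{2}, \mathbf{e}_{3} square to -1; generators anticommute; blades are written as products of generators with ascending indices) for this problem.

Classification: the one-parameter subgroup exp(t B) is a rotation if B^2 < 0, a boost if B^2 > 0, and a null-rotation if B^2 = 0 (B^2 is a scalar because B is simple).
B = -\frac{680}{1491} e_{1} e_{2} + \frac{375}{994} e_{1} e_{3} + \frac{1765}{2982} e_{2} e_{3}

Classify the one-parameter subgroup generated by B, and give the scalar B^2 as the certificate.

B^2 term by term: the squares give (-\frac{680}{1491})^2*(e_{1} e_{2})^2 + (\frac{375}{994})^2*(e_{1} e_{3})^2 + (\frac{1765}{2982})^2*(e_{2} e_{3})^2 = \frac{462400}{2223081}*(+1) + \frac{140625}{988036}*(+1) + \frac{3115225}{8892324}*(-1) = 0 (each basis 2-blade squares to minus the product of its generators' squares); cross terms between blades sharing an index anticommute and cancel. So B^2 = 0.
Answer: null-rotation, certificate B^2 = 0. B^2 = 0 is basis-independent, so its sign is the whole story.


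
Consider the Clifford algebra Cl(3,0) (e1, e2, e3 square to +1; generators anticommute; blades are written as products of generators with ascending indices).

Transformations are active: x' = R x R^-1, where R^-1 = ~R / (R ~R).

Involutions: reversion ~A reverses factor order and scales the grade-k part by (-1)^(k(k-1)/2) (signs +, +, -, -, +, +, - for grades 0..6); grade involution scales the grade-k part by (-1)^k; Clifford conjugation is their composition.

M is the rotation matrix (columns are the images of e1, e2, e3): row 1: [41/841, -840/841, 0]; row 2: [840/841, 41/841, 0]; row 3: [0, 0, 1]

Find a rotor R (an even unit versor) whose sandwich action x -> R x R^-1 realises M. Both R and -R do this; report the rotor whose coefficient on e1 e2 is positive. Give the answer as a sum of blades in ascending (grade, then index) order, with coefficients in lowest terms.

Method: write R = a + b12*e1 e2 + b13*e1 e3 + b23*e2 e3 with a^2 + b12^2 + b13^2 + b23^2 = 1 (so R^-1 = ~R). Expanding the columns R e_j ~R gives tr M = 4a^2 - 1 and, from the antisymmetric part, M21 - M12 = -4a*b12, M13 - M31 = 4a*b13, M32 - M23 = -4a*b23.
Here tr M = 923/841, so a^2 = (1 + tr M)/4 = 441/841 and a = ±21/29. Taking a = 21/29: M21 - M12 = 1680/841, M13 - M31 = 0, M32 - M23 = 0, giving b12 = -20/29, b13 = 0, b23 = 0, i.e. R = 21/29 - 20/29*e1 e2.
Its e1 e2 coefficient is negative, so report the other preimage -R.
Answer: -21/29 + 20/29*e1 e2. Recall the cover is two-to-one: with M of trace 923/841, both preimages act alike, and the stated e1 e2 sign chooses the sheet.


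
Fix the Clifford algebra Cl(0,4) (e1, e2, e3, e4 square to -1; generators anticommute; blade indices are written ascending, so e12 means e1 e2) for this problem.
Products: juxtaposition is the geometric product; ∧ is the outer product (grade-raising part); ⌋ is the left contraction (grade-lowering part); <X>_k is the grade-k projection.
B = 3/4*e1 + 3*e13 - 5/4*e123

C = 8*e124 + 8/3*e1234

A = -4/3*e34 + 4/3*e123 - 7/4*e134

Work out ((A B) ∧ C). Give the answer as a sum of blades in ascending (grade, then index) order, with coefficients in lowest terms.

step 1: -5/3 + 4*e2 + 21/4*e4 - 4*e14 - e23 - 35/16*e24 + 21/16*e34 + 5/3*e124 - e134
step 2: -40/3*e124 - 40/9*e1234
Answer: -40/3*e124 - 40/9*e1234


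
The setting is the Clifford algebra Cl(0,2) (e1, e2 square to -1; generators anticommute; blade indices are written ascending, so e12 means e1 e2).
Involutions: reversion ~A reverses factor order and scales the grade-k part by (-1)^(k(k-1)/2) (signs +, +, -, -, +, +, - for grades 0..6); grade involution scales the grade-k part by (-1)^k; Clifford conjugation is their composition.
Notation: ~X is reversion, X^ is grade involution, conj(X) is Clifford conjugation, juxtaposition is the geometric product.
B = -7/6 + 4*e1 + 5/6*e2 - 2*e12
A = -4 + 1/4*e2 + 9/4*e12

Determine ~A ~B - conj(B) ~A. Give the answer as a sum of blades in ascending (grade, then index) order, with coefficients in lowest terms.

first term: 215/24 - 109/8*e1 - 101/8*e2 - 51/8*e12
second term: 75/8 + 139/8*e1 - 143/24*e2 - 51/8*e12
Answer: -5/12 - 31*e1 - 20/3*e2


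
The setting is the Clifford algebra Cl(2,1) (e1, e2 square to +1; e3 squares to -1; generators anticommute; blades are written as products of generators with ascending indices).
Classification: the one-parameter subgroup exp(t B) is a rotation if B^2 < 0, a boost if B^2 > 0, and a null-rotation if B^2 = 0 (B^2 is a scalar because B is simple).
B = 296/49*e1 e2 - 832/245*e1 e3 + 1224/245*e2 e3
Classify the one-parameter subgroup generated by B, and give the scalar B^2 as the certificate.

B^2 term by term: the squares give (296/49)^2*(e1 e2)^2 + (-832/245)^2*(e1 e3)^2 + (1224/245)^2*(e2 e3)^2 = 87616/2401*(-1) + 692224/60025*(+1) + 1498176/60025*(+1) = 0 (each basis 2-blade squares to minus the product of its generators' squares); cross terms between blades sharing an index anticommute and cancel. So B^2 = 0.
Answer: null-rotation, certificate B^2 = 0. The invariant at work: B^2 = 0 is unchanged by conjugation, hence its sign classifies the subgroup whatever basis B is written in.


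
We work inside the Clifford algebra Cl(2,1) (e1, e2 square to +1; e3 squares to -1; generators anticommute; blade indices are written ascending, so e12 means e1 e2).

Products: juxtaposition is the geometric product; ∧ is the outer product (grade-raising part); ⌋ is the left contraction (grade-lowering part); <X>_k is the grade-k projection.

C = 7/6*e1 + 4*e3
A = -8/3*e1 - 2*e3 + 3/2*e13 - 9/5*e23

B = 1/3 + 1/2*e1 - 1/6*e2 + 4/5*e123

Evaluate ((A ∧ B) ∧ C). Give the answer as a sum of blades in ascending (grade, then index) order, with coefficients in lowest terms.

step 1: -8/9*e1 - 2/3*e3 + 4/9*e12 + 3/2*e13 - 14/15*e23 - 13/20*e123
step 2: -25/9*e13 + 31/45*e123
Answer: -25/9*e13 + 31/45*e123


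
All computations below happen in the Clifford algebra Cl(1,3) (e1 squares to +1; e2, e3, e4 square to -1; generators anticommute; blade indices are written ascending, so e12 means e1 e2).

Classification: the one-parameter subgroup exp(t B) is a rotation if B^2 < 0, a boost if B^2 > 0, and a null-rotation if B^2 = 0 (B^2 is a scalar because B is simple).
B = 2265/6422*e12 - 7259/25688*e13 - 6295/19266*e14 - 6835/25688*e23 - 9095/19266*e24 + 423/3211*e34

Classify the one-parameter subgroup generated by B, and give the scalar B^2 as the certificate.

B^2 term by term: the squares give (2265/6422)^2*(e12)^2 + (-7259/25688)^2*(e13)^2 + (-6295/19266)^2*(e14)^2 + (-6835/25688)^2*(e23)^2 + (-9095/19266)^2*(e24)^2 + (423/3211)^2*(e34)^2 = 5130225/41242084*(+1) + 52693081/659873344*(+1) + 39627025/371178756*(+1) + 46717225/659873344*(-1) + 82719025/371178756*(-1) + 178929/10310521*(-1) = 0 (each basis 2-blade squares to minus the product of its generators' squares); cross terms between blades sharing an index anticommute and cancel; the commuting (index-disjoint) pairs give grade-4 terms 2*c*c'*(blade product), which cancel blade by blade — e1234: 958095/10310521 - 66020605/247452504 + 43026325/247452504 = 0 — confirming B is simple. So B^2 = 0.
Answer: null-rotation, certificate B^2 = 0. Because 0 is invariant under every versor sandwich, the classification follows from its sign alone.


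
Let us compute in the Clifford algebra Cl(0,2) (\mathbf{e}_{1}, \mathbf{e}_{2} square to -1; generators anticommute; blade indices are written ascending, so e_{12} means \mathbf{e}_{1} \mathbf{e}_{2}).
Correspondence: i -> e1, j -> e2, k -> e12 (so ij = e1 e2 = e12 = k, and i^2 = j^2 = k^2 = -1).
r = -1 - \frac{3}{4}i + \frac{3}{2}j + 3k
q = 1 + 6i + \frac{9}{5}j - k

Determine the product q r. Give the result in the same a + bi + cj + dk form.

In blades: q = 1 + 6 e_{1} + \frac{9}{5} e_{2} - e_{12}, r = -1 - \frac{3}{4} e_{1} + \frac{3}{2} e_{2} + 3 e_{12}.
Distribute q over r term by term (generator squares from the signature, products reordered to ascending indices): (1)*r = -1 - \frac{3}{4} e_{1} + \frac{3}{2} e_{2} + 3 e_{12}; (6 e_{1})*r = \frac{9}{2} - 6 e_{1} - 18 e_{2} + 9 e_{12}; (\frac{9}{5} e_{2})*r = -\frac{27}{10} + \frac{27}{5} e_{1} - \frac{9}{5} e_{2} + \frac{27}{20} e_{12}; (-e_{12})*r = 3 + \frac{3}{2} e_{1} + \frac{3}{4} e_{2} + e_{12}.
Sum: \frac{19}{5} + \frac{3}{20} e_{1} - \frac{351}{20} e_{2} + \frac{287}{20} e_{12}; translating back through the correspondence:
Answer: \frac{19}{5} + \frac{3}{20}i - \frac{351}{20}j + \frac{287}{20}k


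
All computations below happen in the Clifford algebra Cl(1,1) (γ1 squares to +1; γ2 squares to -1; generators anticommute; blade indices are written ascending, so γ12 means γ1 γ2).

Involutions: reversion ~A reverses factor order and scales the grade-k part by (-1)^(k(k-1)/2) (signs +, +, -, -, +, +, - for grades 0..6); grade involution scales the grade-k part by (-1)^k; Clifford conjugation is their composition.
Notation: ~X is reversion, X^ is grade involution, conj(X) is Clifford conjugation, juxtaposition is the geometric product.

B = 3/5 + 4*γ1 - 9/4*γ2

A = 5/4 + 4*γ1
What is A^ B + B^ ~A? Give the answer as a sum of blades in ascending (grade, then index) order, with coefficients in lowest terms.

first term: -61/4 + 13/5*γ1 - 45/16*γ2 + 9*γ12
second term: -61/4 - 13/5*γ1 + 45/16*γ2 - 9*γ12
Answer: -61/2


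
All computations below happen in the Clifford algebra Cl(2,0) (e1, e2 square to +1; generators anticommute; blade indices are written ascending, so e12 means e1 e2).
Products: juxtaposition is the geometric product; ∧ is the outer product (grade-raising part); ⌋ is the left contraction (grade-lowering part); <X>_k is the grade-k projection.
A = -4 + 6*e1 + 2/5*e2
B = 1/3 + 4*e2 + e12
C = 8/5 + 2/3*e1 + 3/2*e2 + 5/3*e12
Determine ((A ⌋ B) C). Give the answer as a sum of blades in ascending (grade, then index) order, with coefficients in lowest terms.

step 1: 4/15 - 2/5*e1 - 10*e2 - 4*e12
step 2: -613/75 + 2296/225*e1 - 68/5*e2 + 1/9*e12
Answer: -613/75 + 2296/225*e1 - 68/5*e2 + 1/9*e12


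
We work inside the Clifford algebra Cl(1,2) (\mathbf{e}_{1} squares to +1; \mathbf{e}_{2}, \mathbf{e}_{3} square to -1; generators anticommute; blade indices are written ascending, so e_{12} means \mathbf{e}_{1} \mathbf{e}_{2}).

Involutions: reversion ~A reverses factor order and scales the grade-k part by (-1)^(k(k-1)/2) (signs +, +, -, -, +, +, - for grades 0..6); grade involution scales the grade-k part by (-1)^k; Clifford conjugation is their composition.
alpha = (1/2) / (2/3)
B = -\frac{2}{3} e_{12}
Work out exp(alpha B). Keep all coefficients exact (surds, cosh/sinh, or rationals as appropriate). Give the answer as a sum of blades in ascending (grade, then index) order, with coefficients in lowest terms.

B^2 = (-\frac{2}{3})^2*(e_{12})^2 = \frac{4}{9}*(+1) = \frac{4}{9} (a basis 2-blade squares to minus the product of its generators' squares).
B^2 = \frac{4}{9} — the series telescopes hyperbolically here: l = \frac{2}{3}, alpha*l = \frac{1}{2}, so exp(alpha B) = cosh(\frac{1}{2}) + (sinh(\frac{1}{2})/(\frac{2}{3}))*B = \cosh{\left(\frac{1}{2} \right)} + (\frac{3 \sinh{\left(\frac{1}{2} \right)}}{2})*B.
Answer: \cosh{\left(\frac{1}{2} \right)} - \sinh{\left(\frac{1}{2} \right)} e_{12}


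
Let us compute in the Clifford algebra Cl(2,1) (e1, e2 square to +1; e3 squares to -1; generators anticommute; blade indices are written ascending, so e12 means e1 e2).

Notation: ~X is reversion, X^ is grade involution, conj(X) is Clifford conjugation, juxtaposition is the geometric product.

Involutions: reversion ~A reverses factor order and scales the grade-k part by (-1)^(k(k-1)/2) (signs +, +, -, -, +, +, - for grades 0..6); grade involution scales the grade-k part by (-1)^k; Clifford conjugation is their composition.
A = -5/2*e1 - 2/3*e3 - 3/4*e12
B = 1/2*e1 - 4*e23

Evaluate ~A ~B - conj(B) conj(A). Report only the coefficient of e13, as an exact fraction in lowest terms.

first term: -5/4 - 73/24*e2 + 10/3*e13 - 10*e123
second term: -5/4 - 73/24*e2 - 10/3*e13 + 10*e123
Answer: 20/3


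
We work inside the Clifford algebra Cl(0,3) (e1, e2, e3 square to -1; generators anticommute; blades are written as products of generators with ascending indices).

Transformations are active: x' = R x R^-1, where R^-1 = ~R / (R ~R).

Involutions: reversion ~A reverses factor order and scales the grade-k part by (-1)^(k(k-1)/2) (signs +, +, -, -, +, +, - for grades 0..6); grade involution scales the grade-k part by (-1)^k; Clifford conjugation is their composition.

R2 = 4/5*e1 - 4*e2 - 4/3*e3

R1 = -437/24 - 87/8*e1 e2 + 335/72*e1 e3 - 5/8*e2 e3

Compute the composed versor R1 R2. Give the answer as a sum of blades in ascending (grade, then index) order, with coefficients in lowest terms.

Distribute over the terms of R2 (each basis-blade product reordered to ascending indices, repeated generators contracted through their squares):
R1 (4/5*e1) = -437/30*e1 - 87/10*e2 + 67/18*e3 - 1/2*e1 e2 e3
R1 (-4*e2) = -87/2*e1 + 437/6*e2 + 5/2*e3 + 335/18*e1 e2 e3
R1 (-4/3*e3) = 335/54*e1 - 5/6*e2 + 437/18*e3 + 29/2*e1 e2 e3
Summing the partial products and collecting blades:
Answer: -14003/270*e1 + 633/10*e2 + 61/2*e3 + 587/18*e1 e2 e3


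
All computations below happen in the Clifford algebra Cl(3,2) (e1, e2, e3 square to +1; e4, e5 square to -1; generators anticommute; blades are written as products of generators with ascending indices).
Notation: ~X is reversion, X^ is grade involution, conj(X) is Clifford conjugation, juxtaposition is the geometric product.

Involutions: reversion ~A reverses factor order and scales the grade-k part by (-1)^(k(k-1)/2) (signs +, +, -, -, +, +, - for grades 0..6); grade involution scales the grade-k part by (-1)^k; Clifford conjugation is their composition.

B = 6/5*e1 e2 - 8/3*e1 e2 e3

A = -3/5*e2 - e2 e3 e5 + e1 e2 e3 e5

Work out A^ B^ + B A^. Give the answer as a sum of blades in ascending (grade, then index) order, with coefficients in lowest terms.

first term: -18/25*e1 + 8/3*e5 - 8/5*e1 e3 + 8/3*e1 e5 - 6/5*e3 e5 - 6/5*e1 e3 e5
second term: 18/25*e1 + 8/3*e5 + 8/5*e1 e3 + 8/3*e1 e5 - 6/5*e3 e5 + 6/5*e1 e3 e5
Answer: 16/3*e5 + 16/3*e1 e5 - 12/5*e3 e5


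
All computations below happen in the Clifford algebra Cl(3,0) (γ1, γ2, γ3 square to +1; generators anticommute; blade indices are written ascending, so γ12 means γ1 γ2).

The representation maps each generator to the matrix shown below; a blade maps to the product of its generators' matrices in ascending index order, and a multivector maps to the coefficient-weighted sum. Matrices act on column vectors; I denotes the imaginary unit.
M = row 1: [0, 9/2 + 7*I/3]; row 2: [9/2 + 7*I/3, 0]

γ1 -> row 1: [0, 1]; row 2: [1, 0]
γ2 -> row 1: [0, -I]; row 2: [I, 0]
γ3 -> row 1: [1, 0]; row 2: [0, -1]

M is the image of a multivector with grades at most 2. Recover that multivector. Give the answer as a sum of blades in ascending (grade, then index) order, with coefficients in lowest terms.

Method: 1, rho(γ1), rho(γ2), rho(γ3) form a trace-orthogonal basis of the 2x2 complex matrices (tr(X Y) = 2 if X = Y, else 0), so M = m0*1 + m1*rho(γ1) + m2*rho(γ2) + m3*rho(γ3) with m0 = tr(M)/2 = 0, m1 = tr(M rho(γ1))/2 = 9/2 + 7*I/3, m2 = tr(M rho(γ2))/2 = 0, m3 = tr(M rho(γ3))/2 = 0.
Multiplying table entries, the bivector images are rho(γ12) = I*rho(γ3), rho(γ13) = -I*rho(γ2), rho(γ23) = I*rho(γ1); with real blade coefficients the real parts of m0..m3 are the coefficients of 1, γ1, γ2, γ3 and the imaginary parts give the bivectors (γ23: Im m1, γ13: -Im m2, γ12: Im m3).
Answer: 9/2*γ1 + 7/3*γ23


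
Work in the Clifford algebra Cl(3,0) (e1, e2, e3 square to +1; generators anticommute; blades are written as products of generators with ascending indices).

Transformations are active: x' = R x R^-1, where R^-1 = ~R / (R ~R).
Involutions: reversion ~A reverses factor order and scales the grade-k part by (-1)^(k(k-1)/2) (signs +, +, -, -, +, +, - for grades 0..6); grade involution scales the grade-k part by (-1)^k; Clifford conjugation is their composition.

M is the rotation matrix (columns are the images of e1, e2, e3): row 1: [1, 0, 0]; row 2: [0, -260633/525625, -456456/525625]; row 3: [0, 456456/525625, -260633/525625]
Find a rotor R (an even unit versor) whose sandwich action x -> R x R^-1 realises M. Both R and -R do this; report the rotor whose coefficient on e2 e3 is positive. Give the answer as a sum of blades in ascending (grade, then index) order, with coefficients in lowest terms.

Method: write R = a + b12*e1 e2 + b13*e1 e3 + b23*e2 e3 with a^2 + b12^2 + b13^2 + b23^2 = 1 (so R^-1 = ~R). Expanding the columns R e_j ~R gives tr M = 4a^2 - 1 and, from the antisymmetric part, M21 - M12 = -4a*b12, M13 - M31 = 4a*b13, M32 - M23 = -4a*b23.
Here tr M = 4359/525625, so a^2 = (1 + tr M)/4 = 132496/525625 and a = ±364/725. Taking a = 364/725: M21 - M12 = 0, M13 - M31 = 0, M32 - M23 = 912912/525625, giving b12 = 0, b13 = 0, b23 = -627/725, i.e. R = 364/725 - 627/725*e2 e3.
Its e2 e3 coefficient is negative, so report the other preimage -R.
Answer: -364/725 + 627/725*e2 e3. Key observation: the double cover Spin(3) -> SO(3) sends R and -R to the same matrix (trace 4359/525625 here), so the stated sign of the e2 e3 coefficient is what selects one sheet.


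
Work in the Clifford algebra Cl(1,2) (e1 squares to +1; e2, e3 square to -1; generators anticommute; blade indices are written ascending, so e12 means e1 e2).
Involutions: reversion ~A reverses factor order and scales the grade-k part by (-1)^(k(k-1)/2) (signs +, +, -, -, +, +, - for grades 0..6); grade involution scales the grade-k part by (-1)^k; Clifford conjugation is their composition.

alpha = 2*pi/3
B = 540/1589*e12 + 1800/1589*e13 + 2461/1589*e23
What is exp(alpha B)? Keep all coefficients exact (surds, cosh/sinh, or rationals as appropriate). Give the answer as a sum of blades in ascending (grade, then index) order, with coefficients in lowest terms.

B^2 term by term: the squares give (540/1589)^2*(e12)^2 + (1800/1589)^2*(e13)^2 + (2461/1589)^2*(e23)^2 = 291600/2524921*(+1) + 3240000/2524921*(+1) + 6056521/2524921*(-1) = -1 (each basis 2-blade squares to minus the product of its generators' squares); cross terms between blades sharing an index anticommute and cancel. So B^2 = -1.
B^2 = -1 — B^2 < 0, so the exponential closes trigonometrically: l = 1, alpha*l = 2*pi/3, so exp(alpha B) = cos(2*pi/3) + (sin(2*pi/3)/1)*B = -1/2 + (sqrt(3)/2)*B.
Answer: -1/2 + 270*sqrt(3)/1589*e12 + 900*sqrt(3)/1589*e13 + 2461*sqrt(3)/3178*e23


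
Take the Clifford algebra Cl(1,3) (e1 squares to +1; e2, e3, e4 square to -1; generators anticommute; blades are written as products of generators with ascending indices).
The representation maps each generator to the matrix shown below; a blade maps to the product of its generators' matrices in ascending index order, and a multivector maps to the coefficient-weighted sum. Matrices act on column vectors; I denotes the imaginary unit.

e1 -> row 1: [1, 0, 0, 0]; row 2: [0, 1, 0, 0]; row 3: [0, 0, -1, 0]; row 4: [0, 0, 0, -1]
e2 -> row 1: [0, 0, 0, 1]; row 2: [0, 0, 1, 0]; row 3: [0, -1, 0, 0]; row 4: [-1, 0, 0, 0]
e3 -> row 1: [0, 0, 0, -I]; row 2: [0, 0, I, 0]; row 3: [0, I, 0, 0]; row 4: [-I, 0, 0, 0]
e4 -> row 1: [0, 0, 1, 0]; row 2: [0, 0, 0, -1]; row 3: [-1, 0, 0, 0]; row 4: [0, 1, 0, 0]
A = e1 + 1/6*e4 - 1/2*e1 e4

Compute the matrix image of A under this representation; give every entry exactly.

Bivector images (products of the table entries): rho(e1 e4) = rho(e1)rho(e4) = row 1: [0, 0, 1, 0]; row 2: [0, 0, 0, -1]; row 3: [1, 0, 0, 0]; row 4: [0, -1, 0, 0].
M = (1)*rho(e1) + (1/6)*rho(e4) + (-1/2)*rho(e1 e4), summed entrywise:
Answer: row 1: [1, 0, -1/3, 0]; row 2: [0, 1, 0, 1/3]; row 3: [-2/3, 0, -1, 0]; row 4: [0, 2/3, 0, -1]


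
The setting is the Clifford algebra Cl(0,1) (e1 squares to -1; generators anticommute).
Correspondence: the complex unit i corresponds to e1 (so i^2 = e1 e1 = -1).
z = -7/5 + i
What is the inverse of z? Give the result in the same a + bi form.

In blades: z = -7/5 + e1.
With qbar = -7/5 - e1 (scalar fixed, mapped units negated), z qbar = 74/25 (the sum of squared coefficients), so z^-1 = qbar / (74/25) = -35/74 - 25/74*e1; translating back:
Answer: -35/74 - 25/74*i


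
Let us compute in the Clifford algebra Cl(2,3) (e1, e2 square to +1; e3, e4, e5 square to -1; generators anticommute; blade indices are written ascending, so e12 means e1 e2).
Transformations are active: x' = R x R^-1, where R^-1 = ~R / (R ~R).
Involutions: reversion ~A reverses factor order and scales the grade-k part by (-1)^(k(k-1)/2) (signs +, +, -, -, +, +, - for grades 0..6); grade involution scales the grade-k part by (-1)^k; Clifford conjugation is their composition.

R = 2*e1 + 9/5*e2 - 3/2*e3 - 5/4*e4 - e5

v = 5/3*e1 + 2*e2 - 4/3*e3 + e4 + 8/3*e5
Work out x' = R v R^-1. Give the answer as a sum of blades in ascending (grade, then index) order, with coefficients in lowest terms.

~R = 2*e1 + 9/5*e2 - 3/2*e3 - 5/4*e4 - e5, and R ~R = 971/400, so R^-1 = ~R / (971/400).
R v = 177/20 + e12 - 1/6*e13 + 49/12*e14 + 7*e15 + 3/5*e23 + 43/10*e24 + 34/5*e25 - 19/6*e34 - 16/3*e35 - 7/3*e45
Answer: 37625/2913*e1 + 10802/971*e2 - 27976/2913*e3 - 9821/971*e4 - 29008/2913*e5


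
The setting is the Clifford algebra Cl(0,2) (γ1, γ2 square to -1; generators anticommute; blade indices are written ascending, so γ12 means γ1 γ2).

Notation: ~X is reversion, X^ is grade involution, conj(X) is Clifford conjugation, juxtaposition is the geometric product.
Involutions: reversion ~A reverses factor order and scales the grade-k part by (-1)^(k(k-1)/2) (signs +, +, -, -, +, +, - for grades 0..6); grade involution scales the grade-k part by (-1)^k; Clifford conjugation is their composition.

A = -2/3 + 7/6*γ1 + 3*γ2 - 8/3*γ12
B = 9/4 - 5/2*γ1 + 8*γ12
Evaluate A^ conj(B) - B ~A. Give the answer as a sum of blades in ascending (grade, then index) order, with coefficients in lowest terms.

first term: -239/12 + 473/24*γ1 - 91/4*γ2 + 41/6*γ12
second term: -239/12 - 473/24*γ1 + 91/4*γ2 - 41/6*γ12
Answer: 473/12*γ1 - 91/2*γ2 + 41/3*γ12


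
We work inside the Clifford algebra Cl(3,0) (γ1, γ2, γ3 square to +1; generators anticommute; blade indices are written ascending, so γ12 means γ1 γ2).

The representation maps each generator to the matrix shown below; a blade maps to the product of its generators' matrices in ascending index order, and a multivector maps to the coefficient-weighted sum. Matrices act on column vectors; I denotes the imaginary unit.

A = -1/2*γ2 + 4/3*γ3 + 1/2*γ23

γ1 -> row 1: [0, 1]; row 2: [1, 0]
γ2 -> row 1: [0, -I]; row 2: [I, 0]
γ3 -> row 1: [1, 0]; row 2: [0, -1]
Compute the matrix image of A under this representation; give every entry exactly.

Bivector images (products of the table entries): rho(γ23) = rho(γ2)rho(γ3) = row 1: [0, I]; row 2: [I, 0].
M = (-1/2)*rho(γ2) + (4/3)*rho(γ3) + (1/2)*rho(γ23), summed entrywise:
Answer: row 1: [4/3, I]; row 2: [0, -4/3]


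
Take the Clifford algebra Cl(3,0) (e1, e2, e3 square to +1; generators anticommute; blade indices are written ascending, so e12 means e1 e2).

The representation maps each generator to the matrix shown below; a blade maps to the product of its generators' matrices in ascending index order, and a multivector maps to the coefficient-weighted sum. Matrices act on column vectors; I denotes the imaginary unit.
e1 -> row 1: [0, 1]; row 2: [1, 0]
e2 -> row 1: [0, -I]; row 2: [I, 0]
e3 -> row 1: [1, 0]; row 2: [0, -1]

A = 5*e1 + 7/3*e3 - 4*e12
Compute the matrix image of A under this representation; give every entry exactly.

Bivector images (products of the table entries): rho(e12) = rho(e1)rho(e2) = row 1: [I, 0]; row 2: [0, -I].
M = (5)*rho(e1) + (7/3)*rho(e3) + (-4)*rho(e12), summed entrywise:
Answer: row 1: [7/3 - 4*I, 5]; row 2: [5, -7/3 + 4*I]


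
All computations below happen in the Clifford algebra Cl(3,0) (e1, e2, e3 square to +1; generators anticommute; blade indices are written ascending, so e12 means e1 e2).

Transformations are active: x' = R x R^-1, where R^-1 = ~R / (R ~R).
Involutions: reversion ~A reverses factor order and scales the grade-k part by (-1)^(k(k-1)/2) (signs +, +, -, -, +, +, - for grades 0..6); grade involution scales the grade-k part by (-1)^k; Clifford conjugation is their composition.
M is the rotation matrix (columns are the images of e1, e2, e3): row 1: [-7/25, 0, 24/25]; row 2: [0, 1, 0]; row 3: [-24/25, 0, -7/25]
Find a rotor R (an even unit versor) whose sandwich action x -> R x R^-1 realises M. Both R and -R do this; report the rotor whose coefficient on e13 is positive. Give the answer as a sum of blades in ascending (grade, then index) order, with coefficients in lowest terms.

Method: write R = a + b12*e12 + b13*e13 + b23*e23 with a^2 + b12^2 + b13^2 + b23^2 = 1 (so R^-1 = ~R). Expanding the columns R e_j ~R gives tr M = 4a^2 - 1 and, from the antisymmetric part, M21 - M12 = -4a*b12, M13 - M31 = 4a*b13, M32 - M23 = -4a*b23.
Here tr M = 11/25, so a^2 = (1 + tr M)/4 = 9/25 and a = ±3/5. Taking a = 3/5: M21 - M12 = 0, M13 - M31 = 48/25, M32 - M23 = 0, giving b12 = 0, b13 = 4/5, b23 = 0, i.e. R = 3/5 + 4/5*e13.
Its e13 coefficient is already positive.
Answer: 3/5 + 4/5*e13. Why the constraint matters: R and -R act identically through the sandwich — M has trace 11/25 either way — so only the sign condition on e13 picks one of the two preimages.


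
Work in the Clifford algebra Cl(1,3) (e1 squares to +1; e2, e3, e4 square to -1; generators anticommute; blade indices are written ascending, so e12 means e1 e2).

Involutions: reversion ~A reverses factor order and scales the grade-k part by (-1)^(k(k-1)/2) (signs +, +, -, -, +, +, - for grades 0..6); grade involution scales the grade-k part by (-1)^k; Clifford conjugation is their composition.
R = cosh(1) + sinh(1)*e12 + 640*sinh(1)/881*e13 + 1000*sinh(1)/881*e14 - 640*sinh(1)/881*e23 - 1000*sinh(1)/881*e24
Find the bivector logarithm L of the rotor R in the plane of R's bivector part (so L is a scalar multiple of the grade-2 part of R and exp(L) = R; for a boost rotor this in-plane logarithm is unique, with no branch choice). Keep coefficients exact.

The scalar part of R is cosh(1), which fixes the rapidity magnitude through cosh (cosh is even, so it cannot fix the sign — the bivector part carries that); dividing the bivector part by sinh of the rapidity gives the plane, and L = rapidity * plane, where the joint sign ambiguity of (rapidity, plane) cancels in the product.
Concretely: cosh(rapidity) = cosh(1) gives rapidity = ±1, and since rapidity/sinh(rapidity) is even the sign is immaterial: L = (rapidity/sinh(rapidity)) * <R>_2 = (1/sinh(1)) * <R>_2.
Answer: e12 + 640/881*e13 + 1000/881*e14 - 640/881*e23 - 1000/881*e24


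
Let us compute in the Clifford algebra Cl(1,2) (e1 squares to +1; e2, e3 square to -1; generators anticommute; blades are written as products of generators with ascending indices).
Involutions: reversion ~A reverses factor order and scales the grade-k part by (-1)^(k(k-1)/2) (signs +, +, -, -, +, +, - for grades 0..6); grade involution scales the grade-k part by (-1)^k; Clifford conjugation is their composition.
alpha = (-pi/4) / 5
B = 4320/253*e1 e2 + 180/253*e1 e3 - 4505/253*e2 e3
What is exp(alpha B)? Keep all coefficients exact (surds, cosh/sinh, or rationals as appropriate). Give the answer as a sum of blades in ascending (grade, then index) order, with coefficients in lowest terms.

B^2 term by term: the squares give (4320/253)^2*(e1 e2)^2 + (180/253)^2*(e1 e3)^2 + (-4505/253)^2*(e2 e3)^2 = 18662400/64009*(+1) + 32400/64009*(+1) + 20295025/64009*(-1) = -25 (each basis 2-blade squares to minus the product of its generators' squares); cross terms between blades sharing an index anticommute and cancel. So B^2 = -25.
B^2 = -25 — the negative square puts this in the circular regime; l = 5, alpha*l = -pi/4, so exp(alpha B) = cos(-pi/4) + (sin(-pi/4)/5)*B = sqrt(2)/2 + (-sqrt(2)/10)*B.
Answer: sqrt(2)/2 - 432*sqrt(2)/253*e1 e2 - 18*sqrt(2)/253*e1 e3 + 901*sqrt(2)/506*e2 e3


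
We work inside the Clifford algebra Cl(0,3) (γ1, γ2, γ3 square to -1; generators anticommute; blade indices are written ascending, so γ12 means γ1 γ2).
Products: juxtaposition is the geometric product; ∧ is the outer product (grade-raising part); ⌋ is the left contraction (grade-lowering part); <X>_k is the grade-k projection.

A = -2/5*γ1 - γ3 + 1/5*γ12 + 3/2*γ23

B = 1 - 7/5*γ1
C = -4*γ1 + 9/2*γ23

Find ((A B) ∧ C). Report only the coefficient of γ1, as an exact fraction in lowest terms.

step 1: -14/25 - 2/5*γ1 - 7/25*γ2 - γ3 + 1/5*γ12 - 7/5*γ13 + 3/2*γ23 - 21/10*γ123
step 2: 56/25*γ1 - 28/25*γ12 - 4*γ13 - 63/25*γ23 - 39/5*γ123
Answer: 56/25


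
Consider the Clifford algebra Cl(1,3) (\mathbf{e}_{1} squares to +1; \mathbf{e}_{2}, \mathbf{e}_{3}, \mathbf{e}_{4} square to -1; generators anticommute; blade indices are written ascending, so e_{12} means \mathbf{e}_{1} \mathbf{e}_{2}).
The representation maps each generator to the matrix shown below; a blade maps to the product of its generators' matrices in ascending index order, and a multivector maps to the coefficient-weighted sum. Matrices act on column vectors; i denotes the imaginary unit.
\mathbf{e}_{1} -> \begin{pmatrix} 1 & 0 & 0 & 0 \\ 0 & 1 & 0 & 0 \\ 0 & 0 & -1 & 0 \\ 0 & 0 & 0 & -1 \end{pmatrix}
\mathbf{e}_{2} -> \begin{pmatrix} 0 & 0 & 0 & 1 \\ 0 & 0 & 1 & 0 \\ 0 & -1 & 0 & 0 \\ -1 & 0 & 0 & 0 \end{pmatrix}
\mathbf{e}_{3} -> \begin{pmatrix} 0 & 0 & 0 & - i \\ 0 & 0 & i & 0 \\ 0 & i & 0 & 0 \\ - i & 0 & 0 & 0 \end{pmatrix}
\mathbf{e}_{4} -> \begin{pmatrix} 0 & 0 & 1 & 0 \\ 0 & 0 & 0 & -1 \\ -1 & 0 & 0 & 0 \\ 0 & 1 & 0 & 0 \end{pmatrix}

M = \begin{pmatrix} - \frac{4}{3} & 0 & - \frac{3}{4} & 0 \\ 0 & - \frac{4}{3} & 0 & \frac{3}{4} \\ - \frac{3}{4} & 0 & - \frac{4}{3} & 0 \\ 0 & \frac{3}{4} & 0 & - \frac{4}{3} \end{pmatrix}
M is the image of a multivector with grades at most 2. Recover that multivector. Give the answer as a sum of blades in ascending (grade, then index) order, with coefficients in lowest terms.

Method: the blade images are trace-orthogonal — tr(rho(e_A) rho(e_B)^-1) = 4 if A = B and 0 otherwise — and rho(e_A)^-1 = (e_A)^2 * rho(e_A) with (e_A)^2 = +1 or -1, so the coefficient of e_A in the preimage is (e_A)^2 * tr(M rho(e_A))/4.
Nonzero projections over blades of grade <= 2: 1: (1)^2 = +1, tr(M 1) = - \frac{16}{3}, coefficient -\frac{4}{3}; e_{14}: (e_{14})^2 = +1, tr(M rho(e_{14})) = -3, coefficient -\frac{3}{4}. Every other blade of grade <= 2 projects to 0.
Answer: -\frac{4}{3} - \frac{3}{4} e_{14}


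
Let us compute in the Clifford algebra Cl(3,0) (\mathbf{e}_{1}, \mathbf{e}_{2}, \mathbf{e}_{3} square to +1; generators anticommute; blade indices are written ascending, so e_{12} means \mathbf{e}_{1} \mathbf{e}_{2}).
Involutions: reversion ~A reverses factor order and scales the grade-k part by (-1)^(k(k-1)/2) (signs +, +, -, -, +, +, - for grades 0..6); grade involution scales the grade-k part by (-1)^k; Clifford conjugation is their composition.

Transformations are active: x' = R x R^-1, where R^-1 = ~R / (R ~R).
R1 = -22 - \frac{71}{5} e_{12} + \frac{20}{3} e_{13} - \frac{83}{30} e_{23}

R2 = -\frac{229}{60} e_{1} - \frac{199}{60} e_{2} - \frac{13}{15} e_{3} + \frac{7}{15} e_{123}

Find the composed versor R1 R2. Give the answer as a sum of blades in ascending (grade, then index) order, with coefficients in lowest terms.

Distribute over the terms of R1 (each basis-blade product reordered to ascending indices, repeated generators contracted through their squares):
(-22) R2 = \frac{2519}{30} e_{1} + \frac{2189}{30} e_{2} + \frac{286}{15} e_{3} - \frac{154}{15} e_{123}
(-\frac{71}{5} e_{12}) R2 = \frac{14129}{300} e_{1} - \frac{16259}{300} e_{2} + \frac{497}{75} e_{3} + \frac{923}{75} e_{123}
(\frac{20}{3} e_{13}) R2 = -\frac{52}{9} e_{1} + \frac{28}{9} e_{2} + \frac{229}{9} e_{3} + \frac{199}{9} e_{123}
(-\frac{83}{30} e_{23}) R2 = \frac{581}{450} e_{1} + \frac{1079}{450} e_{2} - \frac{16517}{1800} e_{3} + \frac{19007}{1800} e_{123}
Summing the partial products and collecting blades:
Answer: \frac{37973}{300} e_{1} + \frac{21851}{900} e_{2} + \frac{25177}{600} e_{3} + \frac{62479}{1800} e_{123}


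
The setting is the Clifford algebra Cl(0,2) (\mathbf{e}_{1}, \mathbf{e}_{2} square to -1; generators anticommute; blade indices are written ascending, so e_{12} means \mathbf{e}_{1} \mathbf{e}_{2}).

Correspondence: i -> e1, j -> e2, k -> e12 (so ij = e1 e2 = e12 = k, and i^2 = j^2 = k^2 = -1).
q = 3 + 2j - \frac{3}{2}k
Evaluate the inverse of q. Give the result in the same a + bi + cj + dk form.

In blades: q = 3 + 2 e_{2} - \frac{3}{2} e_{12}.
With qbar = 3 - 2 e_{2} + \frac{3}{2} e_{12} (scalar fixed, mapped units negated), q qbar = \frac{61}{4} (the sum of squared coefficients), so q^-1 = qbar / (\frac{61}{4}) = \frac{12}{61} - \frac{8}{61} e_{2} + \frac{6}{61} e_{12}; translating back:
Answer: \frac{12}{61} - \frac{8}{61}j + \frac{6}{61}k


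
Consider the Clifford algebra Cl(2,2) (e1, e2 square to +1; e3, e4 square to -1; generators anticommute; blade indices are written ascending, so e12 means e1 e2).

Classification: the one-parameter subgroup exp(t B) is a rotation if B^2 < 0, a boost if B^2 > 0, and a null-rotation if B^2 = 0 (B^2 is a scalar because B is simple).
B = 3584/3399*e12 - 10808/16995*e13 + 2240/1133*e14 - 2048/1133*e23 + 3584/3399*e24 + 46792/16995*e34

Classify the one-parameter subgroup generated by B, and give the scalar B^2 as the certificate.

B^2 term by term: the squares give (3584/3399)^2*(e12)^2 + (-10808/16995)^2*(e13)^2 + (2240/1133)^2*(e14)^2 + (-2048/1133)^2*(e23)^2 + (3584/3399)^2*(e24)^2 + (46792/16995)^2*(e34)^2 = 12845056/11553201*(-1) + 116812864/288830025*(+1) + 5017600/1283689*(+1) + 4194304/1283689*(+1) + 12845056/11553201*(+1) + 2189491264/288830025*(-1) = 0 (each basis 2-blade squares to minus the product of its generators' squares); cross terms between blades sharing an index anticommute and cancel; the commuting (index-disjoint) pairs give grade-4 terms 2*c*c'*(blade product), which cancel blade by blade — e1234: 335405056/57766005 + 77471744/57766005 - 9175040/1283689 = 0 — confirming B is simple. So B^2 = 0.
Answer: null-rotation, certificate B^2 = 0. Why this suffices: the scalar 0 survives any versor conjugation, so its sign alone determines the class however B is presented.


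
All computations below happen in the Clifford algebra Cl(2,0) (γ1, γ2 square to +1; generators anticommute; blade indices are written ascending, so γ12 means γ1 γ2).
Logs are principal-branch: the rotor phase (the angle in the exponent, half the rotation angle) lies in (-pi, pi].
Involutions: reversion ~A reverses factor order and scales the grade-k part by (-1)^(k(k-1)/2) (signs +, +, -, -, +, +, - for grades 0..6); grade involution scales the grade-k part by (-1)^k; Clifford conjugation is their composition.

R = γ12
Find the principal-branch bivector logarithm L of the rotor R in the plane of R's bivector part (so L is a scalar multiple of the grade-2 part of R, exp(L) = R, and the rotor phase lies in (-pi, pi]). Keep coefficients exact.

The scalar part of R is 0, which fixes the principal-branch rotor phase; the unit plane is then the bivector part divided by the sine of that phase, and L is that plane scaled by the phase.
Concretely: cos(phase) = 0 gives phase = ±pi/2, and since phase/sin(phase) is even the sign is immaterial: L = (phase/sin(phase)) * <R>_2 = (pi/2) * <R>_2.
Answer: pi/2*γ12


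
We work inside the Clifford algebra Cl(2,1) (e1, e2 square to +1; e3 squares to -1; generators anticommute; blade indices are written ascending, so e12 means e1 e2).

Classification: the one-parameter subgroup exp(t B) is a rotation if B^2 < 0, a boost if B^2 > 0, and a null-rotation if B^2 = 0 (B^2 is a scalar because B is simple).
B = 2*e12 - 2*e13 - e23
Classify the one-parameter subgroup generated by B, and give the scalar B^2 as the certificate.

B^2 term by term: the squares give (2)^2*(e12)^2 + (-2)^2*(e13)^2 + (-1)^2*(e23)^2 = 4*(-1) + 4*(+1) + 1*(+1) = 1 (each basis 2-blade squares to minus the product of its generators' squares); cross terms between blades sharing an index anticommute and cancel. So B^2 = 1.
Answer: boost, certificate B^2 = 1. Key observation: B^2 = 1 is a conjugation invariant, so its sign decides the class regardless of the surface form of B.


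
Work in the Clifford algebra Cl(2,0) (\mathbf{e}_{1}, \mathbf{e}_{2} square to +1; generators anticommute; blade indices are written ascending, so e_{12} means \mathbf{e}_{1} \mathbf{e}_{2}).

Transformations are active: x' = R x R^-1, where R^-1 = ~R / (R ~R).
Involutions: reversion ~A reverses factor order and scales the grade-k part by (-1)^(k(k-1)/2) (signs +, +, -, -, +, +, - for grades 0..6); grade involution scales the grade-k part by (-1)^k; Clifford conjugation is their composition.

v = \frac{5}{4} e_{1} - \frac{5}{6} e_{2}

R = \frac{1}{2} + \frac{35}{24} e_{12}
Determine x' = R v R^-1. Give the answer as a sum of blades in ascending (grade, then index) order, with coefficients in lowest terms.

~R = \frac{1}{2} - \frac{35}{24} e_{12}, and R ~R = \frac{1369}{576}, so R^-1 = ~R / (\frac{1369}{576}).
R v = -\frac{85}{144} e_{1} - \frac{215}{96} e_{2}
Answer: -\frac{8205}{5476} e_{1} - \frac{895}{8214} e_{2}


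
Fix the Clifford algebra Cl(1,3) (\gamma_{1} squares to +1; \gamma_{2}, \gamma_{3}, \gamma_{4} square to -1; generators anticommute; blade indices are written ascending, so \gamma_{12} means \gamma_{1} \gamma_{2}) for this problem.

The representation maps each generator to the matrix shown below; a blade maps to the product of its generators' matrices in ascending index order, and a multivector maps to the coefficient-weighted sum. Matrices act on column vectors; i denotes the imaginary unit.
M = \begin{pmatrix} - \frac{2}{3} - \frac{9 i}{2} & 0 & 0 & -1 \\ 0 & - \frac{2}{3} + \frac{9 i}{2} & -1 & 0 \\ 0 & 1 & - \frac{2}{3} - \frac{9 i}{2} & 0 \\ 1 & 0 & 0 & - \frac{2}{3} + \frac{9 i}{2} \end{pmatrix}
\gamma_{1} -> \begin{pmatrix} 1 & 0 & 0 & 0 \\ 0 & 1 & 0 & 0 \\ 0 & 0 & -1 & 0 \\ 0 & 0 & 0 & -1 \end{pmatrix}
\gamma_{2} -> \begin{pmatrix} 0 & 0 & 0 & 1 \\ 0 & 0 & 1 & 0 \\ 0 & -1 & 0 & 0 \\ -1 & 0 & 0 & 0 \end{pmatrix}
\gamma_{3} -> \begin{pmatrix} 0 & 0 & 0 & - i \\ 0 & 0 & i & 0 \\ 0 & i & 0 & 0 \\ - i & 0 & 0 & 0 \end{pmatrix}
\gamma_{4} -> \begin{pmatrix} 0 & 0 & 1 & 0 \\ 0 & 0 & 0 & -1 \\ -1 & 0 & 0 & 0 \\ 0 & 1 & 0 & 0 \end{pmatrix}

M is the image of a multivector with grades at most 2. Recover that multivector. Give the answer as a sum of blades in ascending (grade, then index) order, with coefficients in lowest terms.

Method: the blade images are trace-orthogonal — tr(rho(e_A) rho(e_B)^-1) = 4 if A = B and 0 otherwise — and rho(e_A)^-1 = (e_A)^2 * rho(e_A) with (e_A)^2 = +1 or -1, so the coefficient of e_A in the preimage is (e_A)^2 * tr(M rho(e_A))/4.
Nonzero projections over blades of grade <= 2: 1: (1)^2 = +1, tr(M 1) = - \frac{8}{3}, coefficient -\frac{2}{3}; \gamma_{2}: (\gamma_{2})^2 = -1, tr(M rho(\gamma_{2})) = 4, coefficient -1; \gamma_{23}: (\gamma_{23})^2 = -1, tr(M rho(\gamma_{23})) = -18, coefficient \frac{9}{2}. Every other blade of grade <= 2 projects to 0.
Answer: -\frac{2}{3} - \gamma_{2} + \frac{9}{2} \gamma_{23}
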